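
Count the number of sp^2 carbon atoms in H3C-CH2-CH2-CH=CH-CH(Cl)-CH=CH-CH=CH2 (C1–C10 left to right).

C1: sp3
C2: sp3
C3: sp3
C4: sp2 ✓
C5: sp2 ✓
C6: sp3
C7: sp2 ✓
C8: sp2 ✓
C9: sp2 ✓
C10: sp2 ✓
C4, C5, C7, C8, C9, C10 → 6 sp2 carbons.

6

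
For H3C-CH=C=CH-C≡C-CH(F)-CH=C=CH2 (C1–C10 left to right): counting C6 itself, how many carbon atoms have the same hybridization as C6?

C6 is sp (two π bonds).
C1: sp3
C2: sp2
C3: sp ✓
C4: sp2
C5: sp ✓
C6: sp ✓
C7: sp3
C8: sp2
C9: sp ✓
C10: sp2
4 carbons are sp.

4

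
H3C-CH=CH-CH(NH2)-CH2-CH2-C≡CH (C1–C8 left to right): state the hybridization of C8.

C8 has 2 σ bonds, plus two π bonds: steric number 2 → sp.

sp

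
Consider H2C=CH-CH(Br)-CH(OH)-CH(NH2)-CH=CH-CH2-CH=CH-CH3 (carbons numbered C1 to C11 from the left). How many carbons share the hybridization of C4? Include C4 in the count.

5

C4 is sp3 (only σ bonds).
C1: sp2
C2: sp2
C3: sp3 ✓
C4: sp3 ✓
C5: sp3 ✓
C6: sp2
C7: sp2
C8: sp3 ✓
C9: sp2
C10: sp2
C11: sp3 ✓
5 carbons are sp3.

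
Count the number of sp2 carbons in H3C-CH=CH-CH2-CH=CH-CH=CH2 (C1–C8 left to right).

6

C1: sp3
C2: sp2 ✓
C3: sp2 ✓
C4: sp3
C5: sp2 ✓
C6: sp2 ✓
C7: sp2 ✓
C8: sp2 ✓
C2, C3, C5, C6, C7, C8 → 6 sp2 carbons.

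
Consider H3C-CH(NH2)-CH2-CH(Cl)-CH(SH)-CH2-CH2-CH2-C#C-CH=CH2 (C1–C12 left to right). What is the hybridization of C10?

sp

C10 — 2 σ bonds, plus two π bonds. Steric number 2, so sp.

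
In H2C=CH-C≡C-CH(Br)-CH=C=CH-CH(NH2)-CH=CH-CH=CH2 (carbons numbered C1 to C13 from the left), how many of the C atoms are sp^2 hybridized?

C1: sp2 ✓
C2: sp2 ✓
C3: sp
C4: sp
C5: sp3
C6: sp2 ✓
C7: sp
C8: sp2 ✓
C9: sp3
C10: sp2 ✓
C11: sp2 ✓
C12: sp2 ✓
C13: sp2 ✓
C1, C2, C6, C8, C10, C11, C12, C13 → 8 sp2 carbons.

8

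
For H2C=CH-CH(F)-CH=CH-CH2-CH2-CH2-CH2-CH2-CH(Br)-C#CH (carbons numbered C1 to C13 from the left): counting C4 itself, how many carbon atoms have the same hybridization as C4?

4

C4 is sp2 (one π bond).
C1: sp2 ✓
C2: sp2 ✓
C3: sp3
C4: sp2 ✓
C5: sp2 ✓
C6: sp3
C7: sp3
C8: sp3
C9: sp3
C10: sp3
C11: sp3
C12: sp
C13: sp
4 carbons are sp2.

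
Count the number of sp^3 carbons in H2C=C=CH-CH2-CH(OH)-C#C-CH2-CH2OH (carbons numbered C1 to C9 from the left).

C1: sp2
C2: sp
C3: sp2
C4: sp3 ✓
C5: sp3 ✓
C6: sp
C7: sp
C8: sp3 ✓
C9: sp3 ✓
C4, C5, C8, C9 → 4 sp3 carbons.

4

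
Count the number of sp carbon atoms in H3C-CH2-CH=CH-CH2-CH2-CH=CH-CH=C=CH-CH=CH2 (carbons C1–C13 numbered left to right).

C1: sp3
C2: sp3
C3: sp2
C4: sp2
C5: sp3
C6: sp3
C7: sp2
C8: sp2
C9: sp2
C10: sp ✓
C11: sp2
C12: sp2
C13: sp2
C10 → 1 sp carbon.

1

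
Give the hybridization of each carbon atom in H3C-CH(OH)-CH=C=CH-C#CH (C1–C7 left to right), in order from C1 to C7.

C1 carries 4 σ bonds, giving a steric number of 4, so it is sp3.
C2: 4 σ bonds; 4 regions of electron density → sp3.
C3 — 3 σ bonds, plus one π bond. Steric number 3, so sp2.
C4 (2 σ bonds, plus two π bonds) has steric number 2: sp.
C5 — 3 σ bonds, plus one π bond. Steric number 3, so sp2.
C6 is sp: 2 σ bonds, plus two π bonds, 2 electron-density regions.
C7 carries 2 σ bonds, plus two π bonds, giving a steric number of 2, so it is sp.

C1 sp3, C2 sp3, C3 sp2, C4 sp, C5 sp2, C6 sp, C7 sp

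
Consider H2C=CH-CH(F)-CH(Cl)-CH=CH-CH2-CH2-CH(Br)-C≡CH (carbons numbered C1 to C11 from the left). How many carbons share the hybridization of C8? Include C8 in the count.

5

C8 is sp3 (only σ bonds).
C1: sp2
C2: sp2
C3: sp3 ✓
C4: sp3 ✓
C5: sp2
C6: sp2
C7: sp3 ✓
C8: sp3 ✓
C9: sp3 ✓
C10: sp
C11: sp
5 carbons are sp3.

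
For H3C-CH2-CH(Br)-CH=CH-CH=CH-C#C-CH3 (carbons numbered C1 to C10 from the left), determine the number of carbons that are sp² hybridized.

C1: sp3
C2: sp3
C3: sp3
C4: sp2 ✓
C5: sp2 ✓
C6: sp2 ✓
C7: sp2 ✓
C8: sp
C9: sp
C10: sp3
C4, C5, C6, C7 → 4 sp2 carbons.

4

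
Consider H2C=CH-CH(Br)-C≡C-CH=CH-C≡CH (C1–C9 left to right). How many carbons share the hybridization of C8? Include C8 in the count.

C8 is sp (two π bonds).
C1: sp2
C2: sp2
C3: sp3
C4: sp ✓
C5: sp ✓
C6: sp2
C7: sp2
C8: sp ✓
C9: sp ✓
4 carbons are sp.

4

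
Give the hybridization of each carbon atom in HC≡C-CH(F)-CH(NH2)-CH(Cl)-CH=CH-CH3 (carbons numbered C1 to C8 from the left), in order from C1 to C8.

C1 sp, C2 sp, C3 sp3, C4 sp3, C5 sp3, C6 sp2, C7 sp2, C8 sp3

C1 (2 σ bonds, plus two π bonds) has steric number 2: sp.
C2: 2 σ bonds, plus two π bonds; 2 regions of electron density → sp.
C3: 4 σ bonds; 4 regions of electron density → sp3.
C4: 4 σ bonds — 4 electron domains, sp3.
C5 has 4 σ bonds: steric number 4 → sp3.
C6: 3 σ bonds, plus one π bond; 3 regions of electron density → sp2.
C7 (3 σ bonds, plus one π bond) has steric number 3: sp2.
C8 carries 4 σ bonds, giving a steric number of 4, so it is sp3.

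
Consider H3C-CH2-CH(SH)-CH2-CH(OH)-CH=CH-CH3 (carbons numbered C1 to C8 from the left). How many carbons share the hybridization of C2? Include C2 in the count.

6

C2 is sp3 (only σ bonds).
C1: sp3 ✓
C2: sp3 ✓
C3: sp3 ✓
C4: sp3 ✓
C5: sp3 ✓
C6: sp2
C7: sp2
C8: sp3 ✓
6 carbons are sp3.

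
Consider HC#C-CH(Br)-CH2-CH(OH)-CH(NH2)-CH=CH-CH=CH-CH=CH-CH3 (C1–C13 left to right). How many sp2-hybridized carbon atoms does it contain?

6

C1: sp
C2: sp
C3: sp3
C4: sp3
C5: sp3
C6: sp3
C7: sp2 ✓
C8: sp2 ✓
C9: sp2 ✓
C10: sp2 ✓
C11: sp2 ✓
C12: sp2 ✓
C13: sp3
C7, C8, C9, C10, C11, C12 → 6 sp2 carbons.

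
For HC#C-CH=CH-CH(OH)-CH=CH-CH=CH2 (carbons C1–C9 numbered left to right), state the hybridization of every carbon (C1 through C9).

C1 sp, C2 sp, C3 sp2, C4 sp2, C5 sp3, C6 sp2, C7 sp2, C8 sp2, C9 sp2

C1: 2 σ bonds, plus two π bonds; 2 regions of electron density → sp.
C2 carries 2 σ bonds, plus two π bonds, giving a steric number of 2, so it is sp.
C3: 3 σ bonds, plus one π bond — 3 electron domains, sp2.
C4 is sp2: 3 σ bonds, plus one π bond, 3 electron-density regions.
C5 is sp3: 4 σ bonds, 4 electron-density regions.
C6 carries 3 σ bonds, plus one π bond, giving a steric number of 3, so it is sp2.
C7 carries 3 σ bonds, plus one π bond, giving a steric number of 3, so it is sp2.
C8: 3 σ bonds, plus one π bond; 3 regions of electron density → sp2.
C9 (3 σ bonds, plus one π bond) has steric number 3: sp2.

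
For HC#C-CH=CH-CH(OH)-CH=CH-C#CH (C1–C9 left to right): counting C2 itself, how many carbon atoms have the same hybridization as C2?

4

C2 is sp (two π bonds).
C1: sp ✓
C2: sp ✓
C3: sp2
C4: sp2
C5: sp3
C6: sp2
C7: sp2
C8: sp ✓
C9: sp ✓
4 carbons are sp.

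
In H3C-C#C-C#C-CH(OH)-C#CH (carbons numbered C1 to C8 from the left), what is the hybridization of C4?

sp

C4 carries 2 σ bonds, plus two π bonds, giving a steric number of 2, so it is sp.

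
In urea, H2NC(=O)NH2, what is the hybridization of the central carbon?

The central carbon carries 3 σ bonds, plus one π bond, giving a steric number of 3, so it is sp2.

sp2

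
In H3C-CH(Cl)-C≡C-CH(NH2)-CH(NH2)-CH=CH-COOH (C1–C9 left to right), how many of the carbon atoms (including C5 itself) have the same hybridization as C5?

C5 is sp3 (only σ bonds).
C1: sp3 ✓
C2: sp3 ✓
C3: sp
C4: sp
C5: sp3 ✓
C6: sp3 ✓
C7: sp2
C8: sp2
C9: sp2
4 carbons are sp3.

4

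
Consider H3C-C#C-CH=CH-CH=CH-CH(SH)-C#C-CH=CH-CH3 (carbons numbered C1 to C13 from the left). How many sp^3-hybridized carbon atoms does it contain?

C1: sp3 ✓
C2: sp
C3: sp
C4: sp2
C5: sp2
C6: sp2
C7: sp2
C8: sp3 ✓
C9: sp
C10: sp
C11: sp2
C12: sp2
C13: sp3 ✓
C1, C8, C13 → 3 sp3 carbons.

3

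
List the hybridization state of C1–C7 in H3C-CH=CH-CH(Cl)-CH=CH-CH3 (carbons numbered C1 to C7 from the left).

C1 (4 σ bonds) has steric number 4: sp3.
C2 is sp2: 3 σ bonds, plus one π bond, 3 electron-density regions.
C3: 3 σ bonds, plus one π bond — 3 electron domains, sp2.
C4: 4 σ bonds; 4 regions of electron density → sp3.
C5 — 3 σ bonds, plus one π bond. Steric number 3, so sp2.
C6: 3 σ bonds, plus one π bond; 3 regions of electron density → sp2.
C7 carries 4 σ bonds, giving a steric number of 4, so it is sp3.

C1 sp3, C2 sp2, C3 sp2, C4 sp3, C5 sp2, C6 sp2, C7 sp3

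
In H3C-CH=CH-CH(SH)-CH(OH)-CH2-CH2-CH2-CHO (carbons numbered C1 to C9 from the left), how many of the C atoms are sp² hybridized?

3

C1: sp3
C2: sp2 ✓
C3: sp2 ✓
C4: sp3
C5: sp3
C6: sp3
C7: sp3
C8: sp3
C9: sp2 ✓
C2, C3, C9 → 3 sp2 carbons.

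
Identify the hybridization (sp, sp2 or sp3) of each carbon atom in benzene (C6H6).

sp2

Every ring carbon has three σ bonds and contributes one p electron to the aromatic π system.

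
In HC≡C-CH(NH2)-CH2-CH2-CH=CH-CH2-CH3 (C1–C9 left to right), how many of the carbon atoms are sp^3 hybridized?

5

C1: sp
C2: sp
C3: sp3 ✓
C4: sp3 ✓
C5: sp3 ✓
C6: sp2
C7: sp2
C8: sp3 ✓
C9: sp3 ✓
C3, C4, C5, C8, C9 → 5 sp3 carbons.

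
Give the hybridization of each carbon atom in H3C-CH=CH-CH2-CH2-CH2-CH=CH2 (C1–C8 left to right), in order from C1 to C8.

C1 sp3, C2 sp2, C3 sp2, C4 sp3, C5 sp3, C6 sp3, C7 sp2, C8 sp2

C1 (4 σ bonds) has steric number 4: sp3.
C2 is sp2: 3 σ bonds, plus one π bond, 3 electron-density regions.
C3 — 3 σ bonds, plus one π bond. Steric number 3, so sp2.
C4: 4 σ bonds; 4 regions of electron density → sp3.
C5 has 4 σ bonds: steric number 4 → sp3.
C6 — 4 σ bonds. Steric number 4, so sp3.
C7 carries 3 σ bonds, plus one π bond, giving a steric number of 3, so it is sp2.
C8 is sp2: 3 σ bonds, plus one π bond, 3 electron-density regions.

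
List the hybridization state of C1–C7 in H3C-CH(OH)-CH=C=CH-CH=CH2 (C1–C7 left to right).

C1 sp3, C2 sp3, C3 sp2, C4 sp, C5 sp2, C6 sp2, C7 sp2

C1 carries 4 σ bonds, giving a steric number of 4, so it is sp3.
C2 carries 4 σ bonds, giving a steric number of 4, so it is sp3.
C3 has 3 σ bonds, plus one π bond: steric number 3 → sp2.
C4: 2 σ bonds, plus two π bonds; 2 regions of electron density → sp.
C5 — 3 σ bonds, plus one π bond. Steric number 3, so sp2.
C6: 3 σ bonds, plus one π bond; 3 regions of electron density → sp2.
C7: 3 σ bonds, plus one π bond — 3 electron domains, sp2.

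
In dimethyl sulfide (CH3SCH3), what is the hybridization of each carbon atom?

sp^3

Each carbon atom has 4 σ bonds: steric number 4 → sp3.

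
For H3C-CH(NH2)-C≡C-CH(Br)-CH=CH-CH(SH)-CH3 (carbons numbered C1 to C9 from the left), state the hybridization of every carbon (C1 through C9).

C1 sp3, C2 sp3, C3 sp, C4 sp, C5 sp3, C6 sp2, C7 sp2, C8 sp3, C9 sp3

C1: 4 σ bonds — 4 electron domains, sp3.
C2 (4 σ bonds) has steric number 4: sp3.
C3 has 2 σ bonds, plus two π bonds: steric number 2 → sp.
C4: 2 σ bonds, plus two π bonds; 2 regions of electron density → sp.
C5: 4 σ bonds; 4 regions of electron density → sp3.
C6 is sp2: 3 σ bonds, plus one π bond, 3 electron-density regions.
C7 — 3 σ bonds, plus one π bond. Steric number 3, so sp2.
C8: 4 σ bonds — 4 electron domains, sp3.
C9: 4 σ bonds; 4 regions of electron density → sp3.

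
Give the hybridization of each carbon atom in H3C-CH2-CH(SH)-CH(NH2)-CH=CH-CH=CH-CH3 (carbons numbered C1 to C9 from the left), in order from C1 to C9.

C1 sp3, C2 sp3, C3 sp3, C4 sp3, C5 sp2, C6 sp2, C7 sp2, C8 sp2, C9 sp3

C1: 4 σ bonds — 4 electron domains, sp3.
C2 is sp3: 4 σ bonds, 4 electron-density regions.
C3: 4 σ bonds; 4 regions of electron density → sp3.
C4: 4 σ bonds — 4 electron domains, sp3.
C5: 3 σ bonds, plus one π bond — 3 electron domains, sp2.
C6: 3 σ bonds, plus one π bond; 3 regions of electron density → sp2.
C7 — 3 σ bonds, plus one π bond. Steric number 3, so sp2.
C8: 3 σ bonds, plus one π bond; 3 regions of electron density → sp2.
C9 — 4 σ bonds. Steric number 4, so sp3.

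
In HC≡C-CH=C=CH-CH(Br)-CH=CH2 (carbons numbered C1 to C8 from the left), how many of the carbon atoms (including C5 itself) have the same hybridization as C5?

C5 is sp2 (one π bond).
C1: sp
C2: sp
C3: sp2 ✓
C4: sp
C5: sp2 ✓
C6: sp3
C7: sp2 ✓
C8: sp2 ✓
4 carbons are sp2.

4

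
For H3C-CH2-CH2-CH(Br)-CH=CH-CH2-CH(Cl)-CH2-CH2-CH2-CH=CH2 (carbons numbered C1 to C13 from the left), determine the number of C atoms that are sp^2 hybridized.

4

C1: sp3
C2: sp3
C3: sp3
C4: sp3
C5: sp2 ✓
C6: sp2 ✓
C7: sp3
C8: sp3
C9: sp3
C10: sp3
C11: sp3
C12: sp2 ✓
C13: sp2 ✓
C5, C6, C12, C13 → 4 sp2 carbons.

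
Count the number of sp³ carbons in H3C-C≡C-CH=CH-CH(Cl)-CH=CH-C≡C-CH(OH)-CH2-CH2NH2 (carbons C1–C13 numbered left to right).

C1: sp3 ✓
C2: sp
C3: sp
C4: sp2
C5: sp2
C6: sp3 ✓
C7: sp2
C8: sp2
C9: sp
C10: sp
C11: sp3 ✓
C12: sp3 ✓
C13: sp3 ✓
C1, C6, C11, C12, C13 → 5 sp3 carbons.

5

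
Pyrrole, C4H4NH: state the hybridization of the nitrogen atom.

N has three σ bonds; its lone pair occupies the p orbital and is part of the aromatic π system, so N is sp2 (not the sp3 a naive steric count of 4 would give).

sp^2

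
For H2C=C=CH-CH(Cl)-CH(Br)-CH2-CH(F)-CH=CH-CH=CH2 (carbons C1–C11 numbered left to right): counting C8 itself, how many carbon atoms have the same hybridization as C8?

6

C8 is sp2 (one π bond).
C1: sp2 ✓
C2: sp
C3: sp2 ✓
C4: sp3
C5: sp3
C6: sp3
C7: sp3
C8: sp2 ✓
C9: sp2 ✓
C10: sp2 ✓
C11: sp2 ✓
6 carbons are sp2.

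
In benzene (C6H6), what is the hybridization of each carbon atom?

Every ring carbon has three σ bonds and contributes one p electron to the aromatic π system.

sp2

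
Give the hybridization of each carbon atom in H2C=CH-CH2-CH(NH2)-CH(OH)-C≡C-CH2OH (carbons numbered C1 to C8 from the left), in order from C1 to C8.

C1 sp2, C2 sp2, C3 sp3, C4 sp3, C5 sp3, C6 sp, C7 sp, C8 sp3

C1 carries 3 σ bonds, plus one π bond, giving a steric number of 3, so it is sp2.
C2 — 3 σ bonds, plus one π bond. Steric number 3, so sp2.
C3 (4 σ bonds) has steric number 4: sp3.
C4 has 4 σ bonds: steric number 4 → sp3.
C5 — 4 σ bonds. Steric number 4, so sp3.
C6 is sp: 2 σ bonds, plus two π bonds, 2 electron-density regions.
C7: 2 σ bonds, plus two π bonds — 2 electron domains, sp.
C8 (4 σ bonds) has steric number 4: sp3.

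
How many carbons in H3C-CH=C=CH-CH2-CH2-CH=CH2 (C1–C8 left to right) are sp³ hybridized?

C1: sp3 ✓
C2: sp2
C3: sp
C4: sp2
C5: sp3 ✓
C6: sp3 ✓
C7: sp2
C8: sp2
C1, C5, C6 → 3 sp3 carbons.

3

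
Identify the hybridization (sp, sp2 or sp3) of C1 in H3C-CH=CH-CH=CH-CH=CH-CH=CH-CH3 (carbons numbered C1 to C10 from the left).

C1: 4 σ bonds; 4 regions of electron density → sp3.

sp^3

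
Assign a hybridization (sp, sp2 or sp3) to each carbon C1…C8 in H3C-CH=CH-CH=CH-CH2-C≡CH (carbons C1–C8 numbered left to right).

C1 — 4 σ bonds. Steric number 4, so sp3.
C2 is sp2: 3 σ bonds, plus one π bond, 3 electron-density regions.
C3: 3 σ bonds, plus one π bond; 3 regions of electron density → sp2.
C4 is sp2: 3 σ bonds, plus one π bond, 3 electron-density regions.
C5 — 3 σ bonds, plus one π bond. Steric number 3, so sp2.
C6 is sp3: 4 σ bonds, 4 electron-density regions.
C7: 2 σ bonds, plus two π bonds — 2 electron domains, sp.
C8 has 2 σ bonds, plus two π bonds: steric number 2 → sp.

C1 sp3, C2 sp2, C3 sp2, C4 sp2, C5 sp2, C6 sp3, C7 sp, C8 sp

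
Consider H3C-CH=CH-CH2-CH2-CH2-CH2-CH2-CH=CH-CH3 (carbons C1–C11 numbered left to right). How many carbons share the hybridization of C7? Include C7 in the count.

C7 is sp3 (only σ bonds).
C1: sp3 ✓
C2: sp2
C3: sp2
C4: sp3 ✓
C5: sp3 ✓
C6: sp3 ✓
C7: sp3 ✓
C8: sp3 ✓
C9: sp2
C10: sp2
C11: sp3 ✓
7 carbons are sp3.

7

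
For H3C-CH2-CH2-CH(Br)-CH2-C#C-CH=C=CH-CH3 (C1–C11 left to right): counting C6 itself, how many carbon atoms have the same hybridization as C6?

3

C6 is sp (two π bonds).
C1: sp3
C2: sp3
C3: sp3
C4: sp3
C5: sp3
C6: sp ✓
C7: sp ✓
C8: sp2
C9: sp ✓
C10: sp2
C11: sp3
3 carbons are sp.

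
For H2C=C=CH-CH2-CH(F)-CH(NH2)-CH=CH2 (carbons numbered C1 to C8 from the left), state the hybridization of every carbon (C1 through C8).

C1 sp2, C2 sp, C3 sp2, C4 sp3, C5 sp3, C6 sp3, C7 sp2, C8 sp2

C1 — 3 σ bonds, plus one π bond. Steric number 3, so sp2.
C2 (2 σ bonds, plus two π bonds) has steric number 2: sp.
C3 (3 σ bonds, plus one π bond) has steric number 3: sp2.
C4: 4 σ bonds; 4 regions of electron density → sp3.
C5: 4 σ bonds; 4 regions of electron density → sp3.
C6: 4 σ bonds; 4 regions of electron density → sp3.
C7 carries 3 σ bonds, plus one π bond, giving a steric number of 3, so it is sp2.
C8 has 3 σ bonds, plus one π bond: steric number 3 → sp2.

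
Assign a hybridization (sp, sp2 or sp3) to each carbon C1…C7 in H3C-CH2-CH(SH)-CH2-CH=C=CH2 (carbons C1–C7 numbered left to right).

C1 sp3, C2 sp3, C3 sp3, C4 sp3, C5 sp2, C6 sp, C7 sp2

C1 has 4 σ bonds: steric number 4 → sp3.
C2 — 4 σ bonds. Steric number 4, so sp3.
C3 carries 4 σ bonds, giving a steric number of 4, so it is sp3.
C4 carries 4 σ bonds, giving a steric number of 4, so it is sp3.
C5 (3 σ bonds, plus one π bond) has steric number 3: sp2.
C6: 2 σ bonds, plus two π bonds; 2 regions of electron density → sp.
C7 — 3 σ bonds, plus one π bond. Steric number 3, so sp2.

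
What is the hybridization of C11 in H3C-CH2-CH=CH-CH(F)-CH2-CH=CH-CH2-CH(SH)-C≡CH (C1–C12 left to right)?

sp

C11 has 2 σ bonds, plus two π bonds: steric number 2 → sp.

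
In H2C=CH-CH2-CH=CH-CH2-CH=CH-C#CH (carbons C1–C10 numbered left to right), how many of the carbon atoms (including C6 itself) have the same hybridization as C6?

C6 is sp3 (only σ bonds).
C1: sp2
C2: sp2
C3: sp3 ✓
C4: sp2
C5: sp2
C6: sp3 ✓
C7: sp2
C8: sp2
C9: sp
C10: sp
2 carbons are sp3.

2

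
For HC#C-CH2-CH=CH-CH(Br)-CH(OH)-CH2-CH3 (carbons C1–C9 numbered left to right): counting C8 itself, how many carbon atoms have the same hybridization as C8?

5

C8 is sp3 (only σ bonds).
C1: sp
C2: sp
C3: sp3 ✓
C4: sp2
C5: sp2
C6: sp3 ✓
C7: sp3 ✓
C8: sp3 ✓
C9: sp3 ✓
5 carbons are sp3.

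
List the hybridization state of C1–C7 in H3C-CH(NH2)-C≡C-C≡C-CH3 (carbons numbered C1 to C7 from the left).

C1 sp3, C2 sp3, C3 sp, C4 sp, C5 sp, C6 sp, C7 sp3

C1 is sp3: 4 σ bonds, 4 electron-density regions.
C2 carries 4 σ bonds, giving a steric number of 4, so it is sp3.
C3 is sp: 2 σ bonds, plus two π bonds, 2 electron-density regions.
C4 — 2 σ bonds, plus two π bonds. Steric number 2, so sp.
C5: 2 σ bonds, plus two π bonds — 2 electron domains, sp.
C6 — 2 σ bonds, plus two π bonds. Steric number 2, so sp.
C7 has 4 σ bonds: steric number 4 → sp3.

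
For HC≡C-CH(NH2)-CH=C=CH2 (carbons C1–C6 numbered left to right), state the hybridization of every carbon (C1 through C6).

C1: 2 σ bonds, plus two π bonds; 2 regions of electron density → sp.
C2: 2 σ bonds, plus two π bonds — 2 electron domains, sp.
C3 has 4 σ bonds: steric number 4 → sp3.
C4 (3 σ bonds, plus one π bond) has steric number 3: sp2.
C5 (2 σ bonds, plus two π bonds) has steric number 2: sp.
C6 is sp2: 3 σ bonds, plus one π bond, 3 electron-density regions.

C1 sp, C2 sp, C3 sp3, C4 sp2, C5 sp, C6 sp2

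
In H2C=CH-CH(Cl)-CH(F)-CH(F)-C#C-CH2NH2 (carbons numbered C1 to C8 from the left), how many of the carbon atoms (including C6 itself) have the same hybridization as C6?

2

C6 is sp (two π bonds).
C1: sp2
C2: sp2
C3: sp3
C4: sp3
C5: sp3
C6: sp ✓
C7: sp ✓
C8: sp3
2 carbons are sp.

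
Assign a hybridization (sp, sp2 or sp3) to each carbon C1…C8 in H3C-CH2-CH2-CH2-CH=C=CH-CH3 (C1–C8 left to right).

C1 is sp3: 4 σ bonds, 4 electron-density regions.
C2 — 4 σ bonds. Steric number 4, so sp3.
C3 is sp3: 4 σ bonds, 4 electron-density regions.
C4 has 4 σ bonds: steric number 4 → sp3.
C5 has 3 σ bonds, plus one π bond: steric number 3 → sp2.
C6: 2 σ bonds, plus two π bonds; 2 regions of electron density → sp.
C7: 3 σ bonds, plus one π bond; 3 regions of electron density → sp2.
C8 has 4 σ bonds: steric number 4 → sp3.

C1 sp3, C2 sp3, C3 sp3, C4 sp3, C5 sp2, C6 sp, C7 sp2, C8 sp3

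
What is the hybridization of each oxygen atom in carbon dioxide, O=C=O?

sp²

One σ bond + two lone pairs = steric number 3 → sp2.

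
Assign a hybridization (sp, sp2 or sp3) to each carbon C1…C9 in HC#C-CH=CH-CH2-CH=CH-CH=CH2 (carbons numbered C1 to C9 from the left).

C1 sp, C2 sp, C3 sp2, C4 sp2, C5 sp3, C6 sp2, C7 sp2, C8 sp2, C9 sp2

C1 has 2 σ bonds, plus two π bonds: steric number 2 → sp.
C2 carries 2 σ bonds, plus two π bonds, giving a steric number of 2, so it is sp.
C3 is sp2: 3 σ bonds, plus one π bond, 3 electron-density regions.
C4 has 3 σ bonds, plus one π bond: steric number 3 → sp2.
C5 has 4 σ bonds: steric number 4 → sp3.
C6 is sp2: 3 σ bonds, plus one π bond, 3 electron-density regions.
C7 carries 3 σ bonds, plus one π bond, giving a steric number of 3, so it is sp2.
C8 carries 3 σ bonds, plus one π bond, giving a steric number of 3, so it is sp2.
C9 carries 3 σ bonds, plus one π bond, giving a steric number of 3, so it is sp2.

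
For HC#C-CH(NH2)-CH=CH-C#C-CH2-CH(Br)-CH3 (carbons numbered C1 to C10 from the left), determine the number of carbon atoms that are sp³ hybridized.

4

C1: sp
C2: sp
C3: sp3 ✓
C4: sp2
C5: sp2
C6: sp
C7: sp
C8: sp3 ✓
C9: sp3 ✓
C10: sp3 ✓
C3, C8, C9, C10 → 4 sp3 carbons.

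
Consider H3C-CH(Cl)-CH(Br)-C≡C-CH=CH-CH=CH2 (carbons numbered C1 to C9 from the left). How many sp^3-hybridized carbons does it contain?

3

C1: sp3 ✓
C2: sp3 ✓
C3: sp3 ✓
C4: sp
C5: sp
C6: sp2
C7: sp2
C8: sp2
C9: sp2
C1, C2, C3 → 3 sp3 carbons.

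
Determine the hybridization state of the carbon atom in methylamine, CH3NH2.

The carbon atom (4 σ bonds) has steric number 4: sp3.

sp³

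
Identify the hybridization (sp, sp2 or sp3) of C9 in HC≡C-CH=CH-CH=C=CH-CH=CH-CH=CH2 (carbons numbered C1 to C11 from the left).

C9: 3 σ bonds, plus one π bond — 3 electron domains, sp2.

sp2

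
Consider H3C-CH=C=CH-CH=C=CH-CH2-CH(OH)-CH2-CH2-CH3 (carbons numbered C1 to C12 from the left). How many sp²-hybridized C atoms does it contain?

C1: sp3
C2: sp2 ✓
C3: sp
C4: sp2 ✓
C5: sp2 ✓
C6: sp
C7: sp2 ✓
C8: sp3
C9: sp3
C10: sp3
C11: sp3
C12: sp3
C2, C4, C5, C7 → 4 sp2 carbons.

4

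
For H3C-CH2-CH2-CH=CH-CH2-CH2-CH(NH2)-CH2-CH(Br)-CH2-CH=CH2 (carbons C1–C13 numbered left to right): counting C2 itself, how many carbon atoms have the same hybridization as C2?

9

C2 is sp3 (only σ bonds).
C1: sp3 ✓
C2: sp3 ✓
C3: sp3 ✓
C4: sp2
C5: sp2
C6: sp3 ✓
C7: sp3 ✓
C8: sp3 ✓
C9: sp3 ✓
C10: sp3 ✓
C11: sp3 ✓
C12: sp2
C13: sp2
9 carbons are sp3.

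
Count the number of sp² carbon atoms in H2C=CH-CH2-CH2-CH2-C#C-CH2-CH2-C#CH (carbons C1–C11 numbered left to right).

2

C1: sp2 ✓
C2: sp2 ✓
C3: sp3
C4: sp3
C5: sp3
C6: sp
C7: sp
C8: sp3
C9: sp3
C10: sp
C11: sp
C1, C2 → 2 sp2 carbons.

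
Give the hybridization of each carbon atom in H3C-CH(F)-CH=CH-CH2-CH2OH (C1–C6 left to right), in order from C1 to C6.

C1: 4 σ bonds — 4 electron domains, sp3.
C2: 4 σ bonds — 4 electron domains, sp3.
C3 is sp2: 3 σ bonds, plus one π bond, 3 electron-density regions.
C4: 3 σ bonds, plus one π bond; 3 regions of electron density → sp2.
C5 carries 4 σ bonds, giving a steric number of 4, so it is sp3.
C6: 4 σ bonds; 4 regions of electron density → sp3.

C1 sp3, C2 sp3, C3 sp2, C4 sp2, C5 sp3, C6 sp3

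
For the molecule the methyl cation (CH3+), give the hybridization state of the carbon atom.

sp²

Three σ bonds to H, empty p orbital → sp2, trigonal planar.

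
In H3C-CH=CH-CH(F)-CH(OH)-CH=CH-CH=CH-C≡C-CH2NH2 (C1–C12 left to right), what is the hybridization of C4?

sp³

C4 has 4 σ bonds: steric number 4 → sp3.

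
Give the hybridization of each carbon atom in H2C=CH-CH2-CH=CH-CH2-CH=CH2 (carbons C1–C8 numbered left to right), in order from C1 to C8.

C1: 3 σ bonds, plus one π bond; 3 regions of electron density → sp2.
C2 is sp2: 3 σ bonds, plus one π bond, 3 electron-density regions.
C3 — 4 σ bonds. Steric number 4, so sp3.
C4 carries 3 σ bonds, plus one π bond, giving a steric number of 3, so it is sp2.
C5 has 3 σ bonds, plus one π bond: steric number 3 → sp2.
C6: 4 σ bonds; 4 regions of electron density → sp3.
C7 has 3 σ bonds, plus one π bond: steric number 3 → sp2.
C8 (3 σ bonds, plus one π bond) has steric number 3: sp2.

C1 sp2, C2 sp2, C3 sp3, C4 sp2, C5 sp2, C6 sp3, C7 sp2, C8 sp2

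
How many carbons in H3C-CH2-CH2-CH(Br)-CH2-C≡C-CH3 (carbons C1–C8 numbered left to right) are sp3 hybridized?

6

C1: sp3 ✓
C2: sp3 ✓
C3: sp3 ✓
C4: sp3 ✓
C5: sp3 ✓
C6: sp
C7: sp
C8: sp3 ✓
C1, C2, C3, C4, C5, C8 → 6 sp3 carbons.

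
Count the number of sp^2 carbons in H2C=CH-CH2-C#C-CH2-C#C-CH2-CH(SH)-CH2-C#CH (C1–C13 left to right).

C1: sp2 ✓
C2: sp2 ✓
C3: sp3
C4: sp
C5: sp
C6: sp3
C7: sp
C8: sp
C9: sp3
C10: sp3
C11: sp3
C12: sp
C13: sp
C1, C2 → 2 sp2 carbons.

2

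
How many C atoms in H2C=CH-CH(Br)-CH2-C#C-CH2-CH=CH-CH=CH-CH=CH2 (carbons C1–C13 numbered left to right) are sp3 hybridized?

C1: sp2
C2: sp2
C3: sp3 ✓
C4: sp3 ✓
C5: sp
C6: sp
C7: sp3 ✓
C8: sp2
C9: sp2
C10: sp2
C11: sp2
C12: sp2
C13: sp2
C3, C4, C7 → 3 sp3 carbons.

3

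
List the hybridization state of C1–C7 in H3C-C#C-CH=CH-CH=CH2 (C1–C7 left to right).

C1 — 4 σ bonds. Steric number 4, so sp3.
C2 has 2 σ bonds, plus two π bonds: steric number 2 → sp.
C3 is sp: 2 σ bonds, plus two π bonds, 2 electron-density regions.
C4: 3 σ bonds, plus one π bond; 3 regions of electron density → sp2.
C5 has 3 σ bonds, plus one π bond: steric number 3 → sp2.
C6 is sp2: 3 σ bonds, plus one π bond, 3 electron-density regions.
C7 carries 3 σ bonds, plus one π bond, giving a steric number of 3, so it is sp2.

C1 sp3, C2 sp, C3 sp, C4 sp2, C5 sp2, C6 sp2, C7 sp2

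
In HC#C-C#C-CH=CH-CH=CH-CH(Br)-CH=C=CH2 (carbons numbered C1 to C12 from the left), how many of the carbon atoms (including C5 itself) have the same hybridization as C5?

C5 is sp2 (one π bond).
C1: sp
C2: sp
C3: sp
C4: sp
C5: sp2 ✓
C6: sp2 ✓
C7: sp2 ✓
C8: sp2 ✓
C9: sp3
C10: sp2 ✓
C11: sp
C12: sp2 ✓
6 carbons are sp2.

6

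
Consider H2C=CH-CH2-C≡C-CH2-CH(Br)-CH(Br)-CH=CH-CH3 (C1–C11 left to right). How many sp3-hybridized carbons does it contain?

5

C1: sp2
C2: sp2
C3: sp3 ✓
C4: sp
C5: sp
C6: sp3 ✓
C7: sp3 ✓
C8: sp3 ✓
C9: sp2
C10: sp2
C11: sp3 ✓
C3, C6, C7, C8, C11 → 5 sp3 carbons.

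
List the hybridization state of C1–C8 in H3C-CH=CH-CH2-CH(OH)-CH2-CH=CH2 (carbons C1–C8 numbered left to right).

C1 — 4 σ bonds. Steric number 4, so sp3.
C2 — 3 σ bonds, plus one π bond. Steric number 3, so sp2.
C3 carries 3 σ bonds, plus one π bond, giving a steric number of 3, so it is sp2.
C4: 4 σ bonds; 4 regions of electron density → sp3.
C5 has 4 σ bonds: steric number 4 → sp3.
C6 (4 σ bonds) has steric number 4: sp3.
C7: 3 σ bonds, plus one π bond — 3 electron domains, sp2.
C8: 3 σ bonds, plus one π bond; 3 regions of electron density → sp2.

C1 sp3, C2 sp2, C3 sp2, C4 sp3, C5 sp3, C6 sp3, C7 sp2, C8 sp2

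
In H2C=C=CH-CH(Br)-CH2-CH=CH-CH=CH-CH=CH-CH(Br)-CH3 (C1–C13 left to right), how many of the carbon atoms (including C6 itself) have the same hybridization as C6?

C6 is sp2 (one π bond).
C1: sp2 ✓
C2: sp
C3: sp2 ✓
C4: sp3
C5: sp3
C6: sp2 ✓
C7: sp2 ✓
C8: sp2 ✓
C9: sp2 ✓
C10: sp2 ✓
C11: sp2 ✓
C12: sp3
C13: sp3
8 carbons are sp2.

8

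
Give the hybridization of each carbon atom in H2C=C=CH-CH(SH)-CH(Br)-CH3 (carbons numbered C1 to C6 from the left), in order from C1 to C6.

C1 sp2, C2 sp, C3 sp2, C4 sp3, C5 sp3, C6 sp3

C1 — 3 σ bonds, plus one π bond. Steric number 3, so sp2.
C2: 2 σ bonds, plus two π bonds; 2 regions of electron density → sp.
C3 (3 σ bonds, plus one π bond) has steric number 3: sp2.
C4: 4 σ bonds; 4 regions of electron density → sp3.
C5 carries 4 σ bonds, giving a steric number of 4, so it is sp3.
C6: 4 σ bonds; 4 regions of electron density → sp3.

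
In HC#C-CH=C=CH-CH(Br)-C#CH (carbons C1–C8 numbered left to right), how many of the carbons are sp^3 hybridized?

1

C1: sp
C2: sp
C3: sp2
C4: sp
C5: sp2
C6: sp3 ✓
C7: sp
C8: sp
C6 → 1 sp3 carbon.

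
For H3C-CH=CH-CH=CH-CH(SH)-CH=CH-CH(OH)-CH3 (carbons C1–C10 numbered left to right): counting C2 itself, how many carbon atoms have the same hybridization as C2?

6

C2 is sp2 (one π bond).
C1: sp3
C2: sp2 ✓
C3: sp2 ✓
C4: sp2 ✓
C5: sp2 ✓
C6: sp3
C7: sp2 ✓
C8: sp2 ✓
C9: sp3
C10: sp3
6 carbons are sp2.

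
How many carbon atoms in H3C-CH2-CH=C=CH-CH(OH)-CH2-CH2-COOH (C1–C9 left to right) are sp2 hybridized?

C1: sp3
C2: sp3
C3: sp2 ✓
C4: sp
C5: sp2 ✓
C6: sp3
C7: sp3
C8: sp3
C9: sp2 ✓
C3, C5, C9 → 3 sp2 carbons.

3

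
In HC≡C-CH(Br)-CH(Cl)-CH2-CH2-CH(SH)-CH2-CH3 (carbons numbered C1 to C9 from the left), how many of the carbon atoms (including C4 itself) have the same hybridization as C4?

7

C4 is sp3 (only σ bonds).
C1: sp
C2: sp
C3: sp3 ✓
C4: sp3 ✓
C5: sp3 ✓
C6: sp3 ✓
C7: sp3 ✓
C8: sp3 ✓
C9: sp3 ✓
7 carbons are sp3.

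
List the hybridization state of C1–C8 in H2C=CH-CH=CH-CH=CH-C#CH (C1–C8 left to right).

C1 sp2, C2 sp2, C3 sp2, C4 sp2, C5 sp2, C6 sp2, C7 sp, C8 sp

C1 is sp2: 3 σ bonds, plus one π bond, 3 electron-density regions.
C2 carries 3 σ bonds, plus one π bond, giving a steric number of 3, so it is sp2.
C3 carries 3 σ bonds, plus one π bond, giving a steric number of 3, so it is sp2.
C4: 3 σ bonds, plus one π bond; 3 regions of electron density → sp2.
C5 carries 3 σ bonds, plus one π bond, giving a steric number of 3, so it is sp2.
C6 is sp2: 3 σ bonds, plus one π bond, 3 electron-density regions.
C7: 2 σ bonds, plus two π bonds — 2 electron domains, sp.
C8 is sp: 2 σ bonds, plus two π bonds, 2 electron-density regions.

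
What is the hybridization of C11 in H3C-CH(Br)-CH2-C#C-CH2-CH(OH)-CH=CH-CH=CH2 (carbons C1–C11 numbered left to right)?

sp²

C11 has 3 σ bonds, plus one π bond: steric number 3 → sp2.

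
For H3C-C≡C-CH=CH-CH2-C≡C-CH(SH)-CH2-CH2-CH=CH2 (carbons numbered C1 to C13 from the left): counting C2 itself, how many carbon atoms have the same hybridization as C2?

4

C2 is sp (two π bonds).
C1: sp3
C2: sp ✓
C3: sp ✓
C4: sp2
C5: sp2
C6: sp3
C7: sp ✓
C8: sp ✓
C9: sp3
C10: sp3
C11: sp3
C12: sp2
C13: sp2
4 carbons are sp.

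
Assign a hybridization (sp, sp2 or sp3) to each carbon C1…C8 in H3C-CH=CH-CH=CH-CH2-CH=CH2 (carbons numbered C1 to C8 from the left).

C1 sp3, C2 sp2, C3 sp2, C4 sp2, C5 sp2, C6 sp3, C7 sp2, C8 sp2

C1 is sp3: 4 σ bonds, 4 electron-density regions.
C2: 3 σ bonds, plus one π bond; 3 regions of electron density → sp2.
C3 — 3 σ bonds, plus one π bond. Steric number 3, so sp2.
C4 is sp2: 3 σ bonds, plus one π bond, 3 electron-density regions.
C5: 3 σ bonds, plus one π bond — 3 electron domains, sp2.
C6: 4 σ bonds; 4 regions of electron density → sp3.
C7 — 3 σ bonds, plus one π bond. Steric number 3, so sp2.
C8 (3 σ bonds, plus one π bond) has steric number 3: sp2.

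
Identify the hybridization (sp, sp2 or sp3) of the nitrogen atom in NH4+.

Four σ bonds, no lone pair → sp3, tetrahedral.

sp3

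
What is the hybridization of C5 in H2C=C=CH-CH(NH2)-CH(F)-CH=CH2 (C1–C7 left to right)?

sp3

C5: 4 σ bonds — 4 electron domains, sp3.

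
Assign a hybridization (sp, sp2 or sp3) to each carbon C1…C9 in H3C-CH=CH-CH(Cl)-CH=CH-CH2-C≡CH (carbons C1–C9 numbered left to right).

C1 sp3, C2 sp2, C3 sp2, C4 sp3, C5 sp2, C6 sp2, C7 sp3, C8 sp, C9 sp

C1 — 4 σ bonds. Steric number 4, so sp3.
C2: 3 σ bonds, plus one π bond — 3 electron domains, sp2.
C3 has 3 σ bonds, plus one π bond: steric number 3 → sp2.
C4 carries 4 σ bonds, giving a steric number of 4, so it is sp3.
C5: 3 σ bonds, plus one π bond; 3 regions of electron density → sp2.
C6: 3 σ bonds, plus one π bond — 3 electron domains, sp2.
C7 (4 σ bonds) has steric number 4: sp3.
C8 has 2 σ bonds, plus two π bonds: steric number 2 → sp.
C9: 2 σ bonds, plus two π bonds — 2 electron domains, sp.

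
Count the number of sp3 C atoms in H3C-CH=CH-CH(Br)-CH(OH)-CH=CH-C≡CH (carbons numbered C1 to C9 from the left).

C1: sp3 ✓
C2: sp2
C3: sp2
C4: sp3 ✓
C5: sp3 ✓
C6: sp2
C7: sp2
C8: sp
C9: sp
C1, C4, C5 → 3 sp3 carbons.

3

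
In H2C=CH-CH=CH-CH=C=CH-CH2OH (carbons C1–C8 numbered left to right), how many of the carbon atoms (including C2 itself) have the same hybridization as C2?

6

C2 is sp2 (one π bond).
C1: sp2 ✓
C2: sp2 ✓
C3: sp2 ✓
C4: sp2 ✓
C5: sp2 ✓
C6: sp
C7: sp2 ✓
C8: sp3
6 carbons are sp2.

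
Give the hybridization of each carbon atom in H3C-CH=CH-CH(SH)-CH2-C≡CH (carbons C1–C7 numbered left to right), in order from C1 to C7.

C1 sp3, C2 sp2, C3 sp2, C4 sp3, C5 sp3, C6 sp, C7 sp

C1 (4 σ bonds) has steric number 4: sp3.
C2 has 3 σ bonds, plus one π bond: steric number 3 → sp2.
C3: 3 σ bonds, plus one π bond; 3 regions of electron density → sp2.
C4 — 4 σ bonds. Steric number 4, so sp3.
C5 (4 σ bonds) has steric number 4: sp3.
C6 has 2 σ bonds, plus two π bonds: steric number 2 → sp.
C7 is sp: 2 σ bonds, plus two π bonds, 2 electron-density regions.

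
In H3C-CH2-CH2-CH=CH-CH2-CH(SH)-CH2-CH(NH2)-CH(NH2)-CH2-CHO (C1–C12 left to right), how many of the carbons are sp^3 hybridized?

9

C1: sp3 ✓
C2: sp3 ✓
C3: sp3 ✓
C4: sp2
C5: sp2
C6: sp3 ✓
C7: sp3 ✓
C8: sp3 ✓
C9: sp3 ✓
C10: sp3 ✓
C11: sp3 ✓
C12: sp2
C1, C2, C3, C6, C7, C8, C9, C10, C11 → 9 sp3 carbons.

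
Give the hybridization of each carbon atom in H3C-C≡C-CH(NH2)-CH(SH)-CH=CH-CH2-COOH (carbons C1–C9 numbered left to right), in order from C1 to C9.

C1 carries 4 σ bonds, giving a steric number of 4, so it is sp3.
C2 has 2 σ bonds, plus two π bonds: steric number 2 → sp.
C3 is sp: 2 σ bonds, plus two π bonds, 2 electron-density regions.
C4: 4 σ bonds — 4 electron domains, sp3.
C5 is sp3: 4 σ bonds, 4 electron-density regions.
C6: 3 σ bonds, plus one π bond — 3 electron domains, sp2.
C7 has 3 σ bonds, plus one π bond: steric number 3 → sp2.
C8 has 4 σ bonds: steric number 4 → sp3.
C9 is sp2: 3 σ bonds, plus one π bond, 3 electron-density regions.

C1 sp3, C2 sp, C3 sp, C4 sp3, C5 sp3, C6 sp2, C7 sp2, C8 sp3, C9 sp2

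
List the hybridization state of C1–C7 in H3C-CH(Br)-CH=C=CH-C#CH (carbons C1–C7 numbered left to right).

C1 sp3, C2 sp3, C3 sp2, C4 sp, C5 sp2, C6 sp, C7 sp

C1 is sp3: 4 σ bonds, 4 electron-density regions.
C2 (4 σ bonds) has steric number 4: sp3.
C3 has 3 σ bonds, plus one π bond: steric number 3 → sp2.
C4 has 2 σ bonds, plus two π bonds: steric number 2 → sp.
C5 carries 3 σ bonds, plus one π bond, giving a steric number of 3, so it is sp2.
C6 carries 2 σ bonds, plus two π bonds, giving a steric number of 2, so it is sp.
C7 carries 2 σ bonds, plus two π bonds, giving a steric number of 2, so it is sp.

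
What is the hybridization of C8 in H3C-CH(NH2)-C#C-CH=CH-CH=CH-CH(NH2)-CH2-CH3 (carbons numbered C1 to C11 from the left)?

C8: 3 σ bonds, plus one π bond; 3 regions of electron density → sp2.

sp²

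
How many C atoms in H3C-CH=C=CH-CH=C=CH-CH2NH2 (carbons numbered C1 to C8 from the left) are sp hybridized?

C1: sp3
C2: sp2
C3: sp ✓
C4: sp2
C5: sp2
C6: sp ✓
C7: sp2
C8: sp3
C3, C6 → 2 sp carbons.

2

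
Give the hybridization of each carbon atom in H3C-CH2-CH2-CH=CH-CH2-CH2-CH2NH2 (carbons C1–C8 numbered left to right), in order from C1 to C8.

C1: 4 σ bonds; 4 regions of electron density → sp3.
C2 — 4 σ bonds. Steric number 4, so sp3.
C3 is sp3: 4 σ bonds, 4 electron-density regions.
C4 carries 3 σ bonds, plus one π bond, giving a steric number of 3, so it is sp2.
C5 carries 3 σ bonds, plus one π bond, giving a steric number of 3, so it is sp2.
C6 is sp3: 4 σ bonds, 4 electron-density regions.
C7 — 4 σ bonds. Steric number 4, so sp3.
C8 (4 σ bonds) has steric number 4: sp3.

C1 sp3, C2 sp3, C3 sp3, C4 sp2, C5 sp2, C6 sp3, C7 sp3, C8 sp3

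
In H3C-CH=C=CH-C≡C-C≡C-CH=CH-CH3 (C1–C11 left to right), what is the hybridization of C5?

C5: 2 σ bonds, plus two π bonds — 2 electron domains, sp.

sp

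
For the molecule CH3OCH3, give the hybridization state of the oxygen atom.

sp³

Two σ bonds + two lone pairs = steric number 4 → sp3.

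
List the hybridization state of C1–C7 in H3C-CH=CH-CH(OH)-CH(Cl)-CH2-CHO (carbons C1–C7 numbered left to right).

C1 sp3, C2 sp2, C3 sp2, C4 sp3, C5 sp3, C6 sp3, C7 sp2

C1 is sp3: 4 σ bonds, 4 electron-density regions.
C2 is sp2: 3 σ bonds, plus one π bond, 3 electron-density regions.
C3: 3 σ bonds, plus one π bond; 3 regions of electron density → sp2.
C4: 4 σ bonds — 4 electron domains, sp3.
C5 — 4 σ bonds. Steric number 4, so sp3.
C6 is sp3: 4 σ bonds, 4 electron-density regions.
C7 (3 σ bonds, plus one π bond) has steric number 3: sp2.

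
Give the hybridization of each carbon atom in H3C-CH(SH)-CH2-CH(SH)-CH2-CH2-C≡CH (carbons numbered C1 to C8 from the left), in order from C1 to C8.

C1 carries 4 σ bonds, giving a steric number of 4, so it is sp3.
C2 — 4 σ bonds. Steric number 4, so sp3.
C3 (4 σ bonds) has steric number 4: sp3.
C4 — 4 σ bonds. Steric number 4, so sp3.
C5: 4 σ bonds — 4 electron domains, sp3.
C6: 4 σ bonds; 4 regions of electron density → sp3.
C7 carries 2 σ bonds, plus two π bonds, giving a steric number of 2, so it is sp.
C8 — 2 σ bonds, plus two π bonds. Steric number 2, so sp.

C1 sp3, C2 sp3, C3 sp3, C4 sp3, C5 sp3, C6 sp3, C7 sp, C8 sp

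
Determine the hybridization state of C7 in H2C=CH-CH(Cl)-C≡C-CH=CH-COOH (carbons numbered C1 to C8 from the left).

C7: 3 σ bonds, plus one π bond; 3 regions of electron density → sp2.

sp^2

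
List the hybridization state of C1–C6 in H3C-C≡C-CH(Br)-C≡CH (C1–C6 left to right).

C1 is sp3: 4 σ bonds, 4 electron-density regions.
C2: 2 σ bonds, plus two π bonds; 2 regions of electron density → sp.
C3 is sp: 2 σ bonds, plus two π bonds, 2 electron-density regions.
C4 has 4 σ bonds: steric number 4 → sp3.
C5: 2 σ bonds, plus two π bonds; 2 regions of electron density → sp.
C6: 2 σ bonds, plus two π bonds — 2 electron domains, sp.

C1 sp3, C2 sp, C3 sp, C4 sp3, C5 sp, C6 sp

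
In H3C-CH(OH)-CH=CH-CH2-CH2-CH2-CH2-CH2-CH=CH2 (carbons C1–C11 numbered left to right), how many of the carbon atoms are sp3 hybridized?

7

C1: sp3 ✓
C2: sp3 ✓
C3: sp2
C4: sp2
C5: sp3 ✓
C6: sp3 ✓
C7: sp3 ✓
C8: sp3 ✓
C9: sp3 ✓
C10: sp2
C11: sp2
C1, C2, C5, C6, C7, C8, C9 → 7 sp3 carbons.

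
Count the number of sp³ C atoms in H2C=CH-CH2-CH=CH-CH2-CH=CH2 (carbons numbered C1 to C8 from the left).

C1: sp2
C2: sp2
C3: sp3 ✓
C4: sp2
C5: sp2
C6: sp3 ✓
C7: sp2
C8: sp2
C3, C6 → 2 sp3 carbons.

2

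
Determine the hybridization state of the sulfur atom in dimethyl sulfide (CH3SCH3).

The sulfur atom is sp3: 2 σ bonds and 2 lone pairs, 4 electron-density regions.

sp^3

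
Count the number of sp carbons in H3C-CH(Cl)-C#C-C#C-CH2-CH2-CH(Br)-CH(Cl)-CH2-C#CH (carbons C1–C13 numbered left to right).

C1: sp3
C2: sp3
C3: sp ✓
C4: sp ✓
C5: sp ✓
C6: sp ✓
C7: sp3
C8: sp3
C9: sp3
C10: sp3
C11: sp3
C12: sp ✓
C13: sp ✓
C3, C4, C5, C6, C12, C13 → 6 sp carbons.

6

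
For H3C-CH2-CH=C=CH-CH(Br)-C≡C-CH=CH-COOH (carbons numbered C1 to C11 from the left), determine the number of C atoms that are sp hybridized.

C1: sp3
C2: sp3
C3: sp2
C4: sp ✓
C5: sp2
C6: sp3
C7: sp ✓
C8: sp ✓
C9: sp2
C10: sp2
C11: sp2
C4, C7, C8 → 3 sp carbons.

3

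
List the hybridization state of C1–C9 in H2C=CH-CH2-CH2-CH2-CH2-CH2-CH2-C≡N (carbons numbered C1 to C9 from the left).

C1 sp2, C2 sp2, C3 sp3, C4 sp3, C5 sp3, C6 sp3, C7 sp3, C8 sp3, C9 sp

C1: 3 σ bonds, plus one π bond; 3 regions of electron density → sp2.
C2: 3 σ bonds, plus one π bond — 3 electron domains, sp2.
C3 is sp3: 4 σ bonds, 4 electron-density regions.
C4 is sp3: 4 σ bonds, 4 electron-density regions.
C5 carries 4 σ bonds, giving a steric number of 4, so it is sp3.
C6 has 4 σ bonds: steric number 4 → sp3.
C7 has 4 σ bonds: steric number 4 → sp3.
C8: 4 σ bonds; 4 regions of electron density → sp3.
C9 — 2 σ bonds, plus two π bonds. Steric number 2, so sp.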